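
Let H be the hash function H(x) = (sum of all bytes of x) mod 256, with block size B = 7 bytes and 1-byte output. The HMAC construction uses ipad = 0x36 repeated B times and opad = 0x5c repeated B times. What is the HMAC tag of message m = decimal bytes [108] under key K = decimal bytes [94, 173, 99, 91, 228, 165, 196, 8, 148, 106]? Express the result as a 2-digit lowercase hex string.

Key decimal bytes [94, 173, 99, 91, 228, 165, 196, 8, 148, 106] = 5e ad 63 5b e4 a5 c4 08 94 6a is 10 bytes > B = 7, so hash it first: H(key) = 1c, then zero-pad to 7 bytes: K' = 1c 00 00 00 00 00 00.
K' ⊕ ipad = 2a 36 36 36 36 36 36.  K' ⊕ opad = 40 5c 5c 5c 5c 5c 5c.
Inner input = (K'⊕ipad) ∥ m = 2a 36 36 36 36 36 36 ∥ 6c.
Inner hash: sum = 42+54+54+54+54+54+54+108 = 474; mod 256 = 218 → da.
Outer input = (K'⊕opad) ∥ inner = 40 5c 5c 5c 5c 5c 5c ∥ da.
Outer hash (tag): sum = 64+92+92+92+92+92+92+218 = 834; mod 256 = 66 → 42.

42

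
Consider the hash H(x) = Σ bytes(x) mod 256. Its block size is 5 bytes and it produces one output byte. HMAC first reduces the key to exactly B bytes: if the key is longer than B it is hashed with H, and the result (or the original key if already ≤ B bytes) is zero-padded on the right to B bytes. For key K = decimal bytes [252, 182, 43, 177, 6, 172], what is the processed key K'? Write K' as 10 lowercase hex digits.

4000000000

|K| = 6 > B = 5, so first hash the key.
H(K): sum = 252+182+43+177+6+172 = 832; mod 256 = 64 → 40.
Zero-pad H(K) = 40 to 5 bytes: K' = 40 00 00 00 00.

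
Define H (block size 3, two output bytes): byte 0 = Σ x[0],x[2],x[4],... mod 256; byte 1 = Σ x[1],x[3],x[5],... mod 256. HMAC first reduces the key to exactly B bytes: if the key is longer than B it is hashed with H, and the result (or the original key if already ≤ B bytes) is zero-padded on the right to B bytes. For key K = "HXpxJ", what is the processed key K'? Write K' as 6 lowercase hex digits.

02d000

|K| = 5 > B = 3, so first hash the key.
H(K): even-index sum = 258 mod 256 = 2; odd-index sum = 208 mod 256 = 208 → 02 d0.
Zero-pad H(K) = 02 d0 to 3 bytes: K' = 02 d0 00.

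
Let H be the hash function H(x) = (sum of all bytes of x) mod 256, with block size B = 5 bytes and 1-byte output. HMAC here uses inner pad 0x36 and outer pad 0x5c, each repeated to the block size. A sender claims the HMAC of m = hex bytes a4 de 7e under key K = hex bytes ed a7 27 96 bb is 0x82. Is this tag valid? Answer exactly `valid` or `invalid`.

valid

Key hex bytes ed a7 27 96 bb is exactly B = 5 bytes: K' = ed a7 27 96 bb.
K' ⊕ ipad = db 91 11 a0 8d; K' ⊕ opad = b1 fb 7b ca e7.
Inner hash: sum = 219+145+17+160+141+164+222+126 = 1194; mod 256 = 170 → aa.
Outer hash (recomputed tag): sum = 177+251+123+202+231+170 = 1154; mod 256 = 130 → 82.
Recomputed tag = 82; claimed = 82 → match.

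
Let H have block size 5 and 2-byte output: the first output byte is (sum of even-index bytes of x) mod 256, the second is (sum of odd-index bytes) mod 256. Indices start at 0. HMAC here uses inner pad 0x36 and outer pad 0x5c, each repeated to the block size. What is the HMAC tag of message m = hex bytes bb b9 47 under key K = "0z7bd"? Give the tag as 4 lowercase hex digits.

b176

Key "0z7bd" = 30 7a 37 62 64 is exactly B = 5 bytes: K' = 30 7a 37 62 64.
K' ⊕ ipad = 06 4c 01 54 52.  K' ⊕ opad = 6c 26 6b 3e 38.
Inner input = (K'⊕ipad) ∥ m = 06 4c 01 54 52 ∥ bb b9 47.
Inner hash: even-index sum = 274 mod 256 = 18; odd-index sum = 418 mod 256 = 162 → 12 a2.
Outer input = (K'⊕opad) ∥ inner = 6c 26 6b 3e 38 ∥ 12 a2.
Outer hash (tag): even-index sum = 433 mod 256 = 177; odd-index sum = 118 mod 256 = 118 → b1 76.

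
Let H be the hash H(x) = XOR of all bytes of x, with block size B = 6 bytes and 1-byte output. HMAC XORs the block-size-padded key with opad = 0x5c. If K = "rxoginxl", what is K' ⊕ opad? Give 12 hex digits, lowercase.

4d5c5c5c5c5c

Key "rxoginxl" = 72 78 6f 67 69 6e 78 6c is 8 bytes > B = 6, so hash it first: H(key) = 11, then zero-pad to 6 bytes: K' = 11 00 00 00 00 00.
XOR each byte with 0x5c: 11⊕5c=4d, 00⊕5c=5c, 00⊕5c=5c, 00⊕5c=5c, 00⊕5c=5c, 00⊕5c=5c.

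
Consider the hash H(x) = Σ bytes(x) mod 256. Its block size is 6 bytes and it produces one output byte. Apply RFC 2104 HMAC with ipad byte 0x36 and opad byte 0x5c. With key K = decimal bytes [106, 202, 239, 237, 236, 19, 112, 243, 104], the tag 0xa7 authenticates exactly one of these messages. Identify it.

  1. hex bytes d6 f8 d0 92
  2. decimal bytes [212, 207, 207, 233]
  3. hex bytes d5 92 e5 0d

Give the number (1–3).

Key decimal bytes [106, 202, 239, 237, 236, 19, 112, 243, 104] = 6a ca ef ed ec 13 70 f3 68 is 9 bytes > B = 6, so hash it first: H(key) = da, then zero-pad to 6 bytes: K' = da 00 00 00 00 00.
K' ⊕ ipad = ec 36 36 36 36 36; K' ⊕ opad = 86 5c 5c 5c 5c 5c.
m1: inner = H(ec 36 36 36 36 36 d6 f8 d0 92) = 2a; tag = H(86 5c 5c 5c 5c 5c 2a) = 7c
m2: inner = H(ec 36 36 36 36 36 d4 cf cf e9) = 55; tag = H(86 5c 5c 5c 5c 5c 55) = a7 ← matches
m3: inner = H(ec 36 36 36 36 36 d5 92 e5 0d) = 53; tag = H(86 5c 5c 5c 5c 5c 53) = a5

2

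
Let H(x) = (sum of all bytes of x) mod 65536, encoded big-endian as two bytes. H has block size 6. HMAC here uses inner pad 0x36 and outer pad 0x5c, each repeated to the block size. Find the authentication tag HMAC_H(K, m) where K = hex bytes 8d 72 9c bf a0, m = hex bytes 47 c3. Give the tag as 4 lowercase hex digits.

Key hex bytes 8d 72 9c bf a0 is 5 bytes ≤ B = 6; zero-pad to 6 bytes: K' = 8d 72 9c bf a0 00.
K' ⊕ ipad = bb 44 aa 89 96 36.  K' ⊕ opad = d1 2e c0 e3 fc 5c.
Inner input = (K'⊕ipad) ∥ m = bb 44 aa 89 96 36 ∥ 47 c3.
Inner hash: sum = 187+68+170+137+150+54+71+195 = 1032 → 04 08.
Outer input = (K'⊕opad) ∥ inner = d1 2e c0 e3 fc 5c ∥ 04 08.
Outer hash (tag): sum = 209+46+192+227+252+92+4+8 = 1030 → 04 06.

0406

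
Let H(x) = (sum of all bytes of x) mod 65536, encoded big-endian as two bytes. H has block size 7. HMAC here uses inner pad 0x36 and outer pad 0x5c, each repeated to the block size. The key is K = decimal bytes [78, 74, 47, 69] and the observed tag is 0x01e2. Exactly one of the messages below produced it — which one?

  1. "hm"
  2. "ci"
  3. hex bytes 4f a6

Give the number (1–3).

Key decimal bytes [78, 74, 47, 69] = 4e 4a 2f 45 is 4 bytes ≤ B = 7; zero-pad to 7 bytes: K' = 4e 4a 2f 45 00 00 00.
K' ⊕ ipad = 78 7c 19 73 36 36 36; K' ⊕ opad = 12 16 73 19 5c 5c 5c.
m1: inner = H(78 7c 19 73 36 36 36 68 6d) = 02 f7; tag = H(12 16 73 19 5c 5c 5c 02 f7) = 02c1
m2: inner = H(78 7c 19 73 36 36 36 63 69) = 02 ee; tag = H(12 16 73 19 5c 5c 5c 02 ee) = 02b8
m3: inner = H(78 7c 19 73 36 36 36 4f a6) = 03 17; tag = H(12 16 73 19 5c 5c 5c 03 17) = 01e2 ← matches

3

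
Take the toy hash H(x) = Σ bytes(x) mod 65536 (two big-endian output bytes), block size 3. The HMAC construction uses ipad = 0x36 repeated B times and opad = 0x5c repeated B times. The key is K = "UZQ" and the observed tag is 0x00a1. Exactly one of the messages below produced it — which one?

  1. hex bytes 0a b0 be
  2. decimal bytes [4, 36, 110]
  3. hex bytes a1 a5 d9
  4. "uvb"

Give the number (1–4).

4

Key "UZQ" = 55 5a 51 is exactly B = 3 bytes: K' = 55 5a 51.
K' ⊕ ipad = 63 6c 67; K' ⊕ opad = 09 06 0d.
m1: inner = H(63 6c 67 0a b0 be) = 02 ae; tag = H(09 06 0d 02 ae) = 00cc
m2: inner = H(63 6c 67 04 24 6e) = 01 cc; tag = H(09 06 0d 01 cc) = 00e9
m3: inner = H(63 6c 67 a1 a5 d9) = 03 55; tag = H(09 06 0d 03 55) = 0074
m4: inner = H(63 6c 67 75 76 62) = 02 83; tag = H(09 06 0d 02 83) = 00a1 ← matches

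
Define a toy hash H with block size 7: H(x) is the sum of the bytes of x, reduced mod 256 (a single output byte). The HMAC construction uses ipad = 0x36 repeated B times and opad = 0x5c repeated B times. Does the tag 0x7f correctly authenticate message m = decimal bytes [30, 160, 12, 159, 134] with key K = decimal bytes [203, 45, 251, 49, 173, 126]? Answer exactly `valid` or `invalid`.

Key decimal bytes [203, 45, 251, 49, 173, 126] = cb 2d fb 31 ad 7e is 6 bytes ≤ B = 7; zero-pad to 7 bytes: K' = cb 2d fb 31 ad 7e 00.
K' ⊕ ipad = fd 1b cd 07 9b 48 36; K' ⊕ opad = 97 71 a7 6d f1 22 5c.
Inner hash: sum = 253+27+205+7+155+72+54+30+160+12+159+134 = 1268; mod 256 = 244 → f4.
Outer hash (recomputed tag): sum = 151+113+167+109+241+34+92+244 = 1151; mod 256 = 127 → 7f.
Recomputed tag = 7f; claimed = 7f → match.

valid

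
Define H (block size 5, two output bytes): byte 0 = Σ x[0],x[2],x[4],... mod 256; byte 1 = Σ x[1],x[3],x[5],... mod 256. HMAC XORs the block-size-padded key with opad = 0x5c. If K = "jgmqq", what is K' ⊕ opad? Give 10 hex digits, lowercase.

Key "jgmqq" = 6a 67 6d 71 71 is exactly B = 5 bytes: K' = 6a 67 6d 71 71.
XOR each byte with 0x5c: 6a⊕5c=36, 67⊕5c=3b, 6d⊕5c=31, 71⊕5c=2d, 71⊕5c=2d.

363b312d2d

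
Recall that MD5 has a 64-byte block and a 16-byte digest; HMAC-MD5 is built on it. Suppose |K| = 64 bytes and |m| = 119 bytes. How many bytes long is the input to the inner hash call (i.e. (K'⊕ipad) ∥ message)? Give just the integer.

183

Key is 64 ≤ 64 bytes, zero-padded: |K'| = 64.
Inner input = (K'⊕ipad) ∥ m → 64 + 119 = 183 bytes.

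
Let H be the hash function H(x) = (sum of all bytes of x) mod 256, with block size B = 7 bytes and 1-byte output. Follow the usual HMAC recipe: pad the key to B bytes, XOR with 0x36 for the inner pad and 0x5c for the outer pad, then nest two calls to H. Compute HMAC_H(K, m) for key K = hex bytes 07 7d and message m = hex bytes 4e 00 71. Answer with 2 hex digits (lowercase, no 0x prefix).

91

Key hex bytes 07 7d is 2 bytes ≤ B = 7; zero-pad to 7 bytes: K' = 07 7d 00 00 00 00 00.
K' ⊕ ipad = 31 4b 36 36 36 36 36.  K' ⊕ opad = 5b 21 5c 5c 5c 5c 5c.
Inner input = (K'⊕ipad) ∥ m = 31 4b 36 36 36 36 36 ∥ 4e 00 71.
Inner hash: sum = 49+75+54+54+54+54+54+78+0+113 = 585; mod 256 = 73 → 49.
Outer input = (K'⊕opad) ∥ inner = 5b 21 5c 5c 5c 5c 5c ∥ 49.
Outer hash (tag): sum = 91+33+92+92+92+92+92+73 = 657; mod 256 = 145 → 91.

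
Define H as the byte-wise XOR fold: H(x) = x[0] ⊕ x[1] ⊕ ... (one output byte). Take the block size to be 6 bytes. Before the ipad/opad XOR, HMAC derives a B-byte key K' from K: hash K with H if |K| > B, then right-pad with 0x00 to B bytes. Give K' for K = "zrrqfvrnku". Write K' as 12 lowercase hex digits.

|K| = 10 > B = 6, so first hash the key.
H(K): XOR 7a⊕72⊕72⊕71⊕66⊕76⊕72⊕6e⊕6b⊕75 = 19.
Zero-pad H(K) = 19 to 6 bytes: K' = 19 00 00 00 00 00.

190000000000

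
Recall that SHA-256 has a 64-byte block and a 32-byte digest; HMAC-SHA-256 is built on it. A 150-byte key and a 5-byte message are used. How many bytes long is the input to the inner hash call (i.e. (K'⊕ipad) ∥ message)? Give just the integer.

69

Key is 150 > 64 bytes, so it is hashed to 32 bytes then zero-padded to 64: |K'| = 64.
Inner input = (K'⊕ipad) ∥ m → 64 + 5 = 69 bytes.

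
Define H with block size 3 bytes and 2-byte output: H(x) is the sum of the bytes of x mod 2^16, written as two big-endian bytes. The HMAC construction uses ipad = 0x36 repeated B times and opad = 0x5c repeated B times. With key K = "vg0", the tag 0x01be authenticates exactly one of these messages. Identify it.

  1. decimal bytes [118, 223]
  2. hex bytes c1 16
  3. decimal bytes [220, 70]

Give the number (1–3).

Key "vg0" = 76 67 30 is exactly B = 3 bytes: K' = 76 67 30.
K' ⊕ ipad = 40 51 06; K' ⊕ opad = 2a 3b 6c.
m1: inner = H(40 51 06 76 df) = 01 ec; tag = H(2a 3b 6c 01 ec) = 01be ← matches
m2: inner = H(40 51 06 c1 16) = 01 6e; tag = H(2a 3b 6c 01 6e) = 0140
m3: inner = H(40 51 06 dc 46) = 01 b9; tag = H(2a 3b 6c 01 b9) = 018b

1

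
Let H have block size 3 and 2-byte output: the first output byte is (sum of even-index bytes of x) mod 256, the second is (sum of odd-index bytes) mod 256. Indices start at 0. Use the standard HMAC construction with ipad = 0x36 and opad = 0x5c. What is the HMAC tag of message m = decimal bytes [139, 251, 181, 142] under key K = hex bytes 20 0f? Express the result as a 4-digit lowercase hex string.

Key hex bytes 20 0f is 2 bytes ≤ B = 3; zero-pad to 3 bytes: K' = 20 0f 00.
K' ⊕ ipad = 16 39 36.  K' ⊕ opad = 7c 53 5c.
Inner input = (K'⊕ipad) ∥ m = 16 39 36 ∥ 8b fb b5 8e.
Inner hash: even-index sum = 469 mod 256 = 213; odd-index sum = 377 mod 256 = 121 → d5 79.
Outer input = (K'⊕opad) ∥ inner = 7c 53 5c ∥ d5 79.
Outer hash (tag): even-index sum = 337 mod 256 = 81; odd-index sum = 296 mod 256 = 40 → 51 28.

5128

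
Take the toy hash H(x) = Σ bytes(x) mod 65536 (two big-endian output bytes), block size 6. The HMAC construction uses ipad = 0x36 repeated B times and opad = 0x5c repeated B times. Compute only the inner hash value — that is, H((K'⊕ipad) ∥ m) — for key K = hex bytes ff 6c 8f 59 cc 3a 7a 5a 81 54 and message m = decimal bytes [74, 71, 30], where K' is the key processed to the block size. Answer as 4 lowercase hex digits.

01ee

Key hex bytes ff 6c 8f 59 cc 3a 7a 5a 81 54 is 10 bytes > B = 6, so hash it first: H(key) = 05 02, then zero-pad to 6 bytes: K' = 05 02 00 00 00 00.
K' ⊕ ipad = 33 34 36 36 36 36.
Inner input = 33 34 36 36 36 36 ∥ 4a 47 1e.
Inner hash: sum = 51+52+54+54+54+54+74+71+30 = 494 → 01 ee.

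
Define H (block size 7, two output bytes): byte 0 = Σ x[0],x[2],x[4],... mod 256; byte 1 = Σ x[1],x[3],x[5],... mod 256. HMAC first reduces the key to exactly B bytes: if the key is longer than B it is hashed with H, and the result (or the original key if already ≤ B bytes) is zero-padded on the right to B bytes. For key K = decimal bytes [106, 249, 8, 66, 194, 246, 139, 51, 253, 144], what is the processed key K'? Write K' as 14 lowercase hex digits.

bcf40000000000

|K| = 10 > B = 7, so first hash the key.
H(K): even-index sum = 700 mod 256 = 188; odd-index sum = 756 mod 256 = 244 → bc f4.
Zero-pad H(K) = bc f4 to 7 bytes: K' = bc f4 00 00 00 00 00.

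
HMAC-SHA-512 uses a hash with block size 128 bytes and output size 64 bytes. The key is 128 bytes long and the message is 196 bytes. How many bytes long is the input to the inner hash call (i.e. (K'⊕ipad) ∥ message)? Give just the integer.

Key is 128 ≤ 128 bytes, zero-padded: |K'| = 128.
Inner input = (K'⊕ipad) ∥ m → 128 + 196 = 324 bytes.

324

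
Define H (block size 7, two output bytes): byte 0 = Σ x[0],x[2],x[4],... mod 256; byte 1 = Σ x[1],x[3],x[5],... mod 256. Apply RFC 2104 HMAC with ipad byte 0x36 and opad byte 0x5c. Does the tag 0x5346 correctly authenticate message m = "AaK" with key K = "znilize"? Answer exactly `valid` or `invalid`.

Key "znilize" = 7a 6e 69 6c 69 7a 65 is exactly B = 7 bytes: K' = 7a 6e 69 6c 69 7a 65.
K' ⊕ ipad = 4c 58 5f 5a 5f 4c 53; K' ⊕ opad = 26 32 35 30 35 26 39.
Inner hash: even-index sum = 446 mod 256 = 190; odd-index sum = 394 mod 256 = 138 → be 8a.
Outer hash (recomputed tag): even-index sum = 339 mod 256 = 83; odd-index sum = 326 mod 256 = 70 → 53 46.
Recomputed tag = 5346; claimed = 5346 → match.

valid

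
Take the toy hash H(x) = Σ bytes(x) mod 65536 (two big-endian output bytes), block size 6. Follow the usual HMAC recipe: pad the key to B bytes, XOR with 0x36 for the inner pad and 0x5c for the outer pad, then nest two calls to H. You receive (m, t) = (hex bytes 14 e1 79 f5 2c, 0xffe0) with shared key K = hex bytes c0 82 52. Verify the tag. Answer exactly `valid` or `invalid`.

Key hex bytes c0 82 52 is 3 bytes ≤ B = 6; zero-pad to 6 bytes: K' = c0 82 52 00 00 00.
K' ⊕ ipad = f6 b4 64 36 36 36; K' ⊕ opad = 9c de 0e 5c 5c 5c.
Inner hash: sum = 246+180+100+54+54+54+20+225+121+245+44 = 1343 → 05 3f.
Outer hash (recomputed tag): sum = 156+222+14+92+92+92+5+63 = 736 → 02 e0.
Recomputed tag = 02e0; claimed = ffe0 → mismatch.

invalid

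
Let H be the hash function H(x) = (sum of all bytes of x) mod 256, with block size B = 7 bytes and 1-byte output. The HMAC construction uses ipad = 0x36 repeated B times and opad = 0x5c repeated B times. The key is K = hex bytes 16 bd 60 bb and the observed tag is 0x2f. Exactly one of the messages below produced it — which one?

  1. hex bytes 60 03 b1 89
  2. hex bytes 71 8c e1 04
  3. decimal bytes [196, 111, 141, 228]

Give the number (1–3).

1

Key hex bytes 16 bd 60 bb is 4 bytes ≤ B = 7; zero-pad to 7 bytes: K' = 16 bd 60 bb 00 00 00.
K' ⊕ ipad = 20 8b 56 8d 36 36 36; K' ⊕ opad = 4a e1 3c e7 5c 5c 5c.
m1: inner = H(20 8b 56 8d 36 36 36 60 03 b1 89) = cd; tag = H(4a e1 3c e7 5c 5c 5c cd) = 2f ← matches
m2: inner = H(20 8b 56 8d 36 36 36 71 8c e1 04) = 12; tag = H(4a e1 3c e7 5c 5c 5c 12) = 74
m3: inner = H(20 8b 56 8d 36 36 36 c4 6f 8d e4) = d4; tag = H(4a e1 3c e7 5c 5c 5c d4) = 36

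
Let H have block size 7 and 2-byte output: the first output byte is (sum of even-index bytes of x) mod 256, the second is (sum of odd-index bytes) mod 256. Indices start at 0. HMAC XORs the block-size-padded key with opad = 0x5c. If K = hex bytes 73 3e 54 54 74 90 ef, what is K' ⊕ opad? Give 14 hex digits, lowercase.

Key hex bytes 73 3e 54 54 74 90 ef is exactly B = 7 bytes: K' = 73 3e 54 54 74 90 ef.
XOR each byte with 0x5c: 73⊕5c=2f, 3e⊕5c=62, 54⊕5c=08, 54⊕5c=08, 74⊕5c=28, 90⊕5c=cc, ef⊕5c=b3.

2f62080828ccb3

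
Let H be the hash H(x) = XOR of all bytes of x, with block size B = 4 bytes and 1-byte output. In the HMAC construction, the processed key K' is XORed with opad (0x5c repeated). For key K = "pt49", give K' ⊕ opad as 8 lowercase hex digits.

Key "pt49" = 70 74 34 39 is exactly B = 4 bytes: K' = 70 74 34 39.
XOR each byte with 0x5c: 70⊕5c=2c, 74⊕5c=28, 34⊕5c=68, 39⊕5c=65.

2c286865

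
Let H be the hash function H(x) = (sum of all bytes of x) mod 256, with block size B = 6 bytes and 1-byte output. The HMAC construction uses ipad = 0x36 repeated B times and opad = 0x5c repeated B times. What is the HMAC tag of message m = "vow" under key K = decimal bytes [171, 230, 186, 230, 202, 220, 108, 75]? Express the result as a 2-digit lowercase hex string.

c0

Key decimal bytes [171, 230, 186, 230, 202, 220, 108, 75] = ab e6 ba e6 ca dc 6c 4b is 8 bytes > B = 6, so hash it first: H(key) = 8e, then zero-pad to 6 bytes: K' = 8e 00 00 00 00 00.
K' ⊕ ipad = b8 36 36 36 36 36.  K' ⊕ opad = d2 5c 5c 5c 5c 5c.
Inner input = (K'⊕ipad) ∥ m = b8 36 36 36 36 36 ∥ 76 6f 77.
Inner hash: sum = 184+54+54+54+54+54+118+111+119 = 802; mod 256 = 34 → 22.
Outer input = (K'⊕opad) ∥ inner = d2 5c 5c 5c 5c 5c ∥ 22.
Outer hash (tag): sum = 210+92+92+92+92+92+34 = 704; mod 256 = 192 → c0.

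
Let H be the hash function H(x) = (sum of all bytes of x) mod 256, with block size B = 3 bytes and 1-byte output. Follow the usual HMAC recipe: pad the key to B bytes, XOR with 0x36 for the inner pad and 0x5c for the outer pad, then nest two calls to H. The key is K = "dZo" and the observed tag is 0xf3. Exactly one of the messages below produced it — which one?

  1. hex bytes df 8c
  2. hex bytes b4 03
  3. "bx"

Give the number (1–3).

Key "dZo" = 64 5a 6f is exactly B = 3 bytes: K' = 64 5a 6f.
K' ⊕ ipad = 52 6c 59; K' ⊕ opad = 38 06 33.
m1: inner = H(52 6c 59 df 8c) = 82; tag = H(38 06 33 82) = f3 ← matches
m2: inner = H(52 6c 59 b4 03) = ce; tag = H(38 06 33 ce) = 3f
m3: inner = H(52 6c 59 62 78) = f1; tag = H(38 06 33 f1) = 62

1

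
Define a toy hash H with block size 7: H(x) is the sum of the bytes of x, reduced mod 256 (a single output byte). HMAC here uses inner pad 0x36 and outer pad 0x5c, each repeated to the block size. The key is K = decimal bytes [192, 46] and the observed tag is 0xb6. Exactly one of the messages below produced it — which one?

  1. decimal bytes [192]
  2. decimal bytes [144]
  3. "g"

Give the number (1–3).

1

Key decimal bytes [192, 46] = c0 2e is 2 bytes ≤ B = 7; zero-pad to 7 bytes: K' = c0 2e 00 00 00 00 00.
K' ⊕ ipad = f6 18 36 36 36 36 36; K' ⊕ opad = 9c 72 5c 5c 5c 5c 5c.
m1: inner = H(f6 18 36 36 36 36 36 c0) = dc; tag = H(9c 72 5c 5c 5c 5c 5c dc) = b6 ← matches
m2: inner = H(f6 18 36 36 36 36 36 90) = ac; tag = H(9c 72 5c 5c 5c 5c 5c ac) = 86
m3: inner = H(f6 18 36 36 36 36 36 67) = 83; tag = H(9c 72 5c 5c 5c 5c 5c 83) = 5d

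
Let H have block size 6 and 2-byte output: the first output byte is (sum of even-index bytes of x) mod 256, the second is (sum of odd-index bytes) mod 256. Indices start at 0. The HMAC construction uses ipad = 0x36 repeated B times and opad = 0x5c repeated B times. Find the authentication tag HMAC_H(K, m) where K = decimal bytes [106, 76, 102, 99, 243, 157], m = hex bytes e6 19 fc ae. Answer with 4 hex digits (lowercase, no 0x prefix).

Key decimal bytes [106, 76, 102, 99, 243, 157] = 6a 4c 66 63 f3 9d is exactly B = 6 bytes: K' = 6a 4c 66 63 f3 9d.
K' ⊕ ipad = 5c 7a 50 55 c5 ab.  K' ⊕ opad = 36 10 3a 3f af c1.
Inner input = (K'⊕ipad) ∥ m = 5c 7a 50 55 c5 ab ∥ e6 19 fc ae.
Inner hash: even-index sum = 851 mod 256 = 83; odd-index sum = 577 mod 256 = 65 → 53 41.
Outer input = (K'⊕opad) ∥ inner = 36 10 3a 3f af c1 ∥ 53 41.
Outer hash (tag): even-index sum = 370 mod 256 = 114; odd-index sum = 337 mod 256 = 81 → 72 51.

7251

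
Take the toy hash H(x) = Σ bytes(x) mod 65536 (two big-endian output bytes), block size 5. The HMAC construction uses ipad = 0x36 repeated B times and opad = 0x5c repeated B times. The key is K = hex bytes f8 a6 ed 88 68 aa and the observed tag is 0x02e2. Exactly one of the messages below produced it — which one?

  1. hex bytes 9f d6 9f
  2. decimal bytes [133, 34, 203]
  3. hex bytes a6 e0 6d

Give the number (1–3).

Key hex bytes f8 a6 ed 88 68 aa is 6 bytes > B = 5, so hash it first: H(key) = 04 25, then zero-pad to 5 bytes: K' = 04 25 00 00 00.
K' ⊕ ipad = 32 13 36 36 36; K' ⊕ opad = 58 79 5c 5c 5c.
m1: inner = H(32 13 36 36 36 9f d6 9f) = 02 fb; tag = H(58 79 5c 5c 5c 02 fb) = 02e2 ← matches
m2: inner = H(32 13 36 36 36 85 22 cb) = 02 59; tag = H(58 79 5c 5c 5c 02 59) = 0240
m3: inner = H(32 13 36 36 36 a6 e0 6d) = 02 da; tag = H(58 79 5c 5c 5c 02 da) = 02c1

1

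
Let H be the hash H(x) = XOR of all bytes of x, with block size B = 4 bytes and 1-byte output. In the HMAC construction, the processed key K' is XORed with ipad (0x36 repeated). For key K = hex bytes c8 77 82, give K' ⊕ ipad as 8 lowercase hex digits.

Key hex bytes c8 77 82 is 3 bytes ≤ B = 4; zero-pad to 4 bytes: K' = c8 77 82 00.
XOR each byte with 0x36: c8⊕36=fe, 77⊕36=41, 82⊕36=b4, 00⊕36=36.

fe41b436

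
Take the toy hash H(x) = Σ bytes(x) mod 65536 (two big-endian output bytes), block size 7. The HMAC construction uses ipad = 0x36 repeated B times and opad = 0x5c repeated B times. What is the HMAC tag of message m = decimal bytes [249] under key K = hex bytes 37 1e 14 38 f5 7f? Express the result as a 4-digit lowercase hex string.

0317

Key hex bytes 37 1e 14 38 f5 7f is 6 bytes ≤ B = 7; zero-pad to 7 bytes: K' = 37 1e 14 38 f5 7f 00.
K' ⊕ ipad = 01 28 22 0e c3 49 36.  K' ⊕ opad = 6b 42 48 64 a9 23 5c.
Inner input = (K'⊕ipad) ∥ m = 01 28 22 0e c3 49 36 ∥ f9.
Inner hash: sum = 1+40+34+14+195+73+54+249 = 660 → 02 94.
Outer input = (K'⊕opad) ∥ inner = 6b 42 48 64 a9 23 5c ∥ 02 94.
Outer hash (tag): sum = 107+66+72+100+169+35+92+2+148 = 791 → 03 17.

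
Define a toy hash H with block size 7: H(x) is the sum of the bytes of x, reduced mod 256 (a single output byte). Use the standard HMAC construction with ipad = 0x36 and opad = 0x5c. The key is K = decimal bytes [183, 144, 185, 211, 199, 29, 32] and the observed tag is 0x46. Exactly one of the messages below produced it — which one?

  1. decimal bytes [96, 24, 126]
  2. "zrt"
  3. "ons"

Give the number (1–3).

1

Key decimal bytes [183, 144, 185, 211, 199, 29, 32] = b7 90 b9 d3 c7 1d 20 is exactly B = 7 bytes: K' = b7 90 b9 d3 c7 1d 20.
K' ⊕ ipad = 81 a6 8f e5 f1 2b 16; K' ⊕ opad = eb cc e5 8f 9b 41 7c.
m1: inner = H(81 a6 8f e5 f1 2b 16 60 18 7e) = c3; tag = H(eb cc e5 8f 9b 41 7c c3) = 46 ← matches
m2: inner = H(81 a6 8f e5 f1 2b 16 7a 72 74) = 2d; tag = H(eb cc e5 8f 9b 41 7c 2d) = b0
m3: inner = H(81 a6 8f e5 f1 2b 16 6f 6e 73) = 1d; tag = H(eb cc e5 8f 9b 41 7c 1d) = a0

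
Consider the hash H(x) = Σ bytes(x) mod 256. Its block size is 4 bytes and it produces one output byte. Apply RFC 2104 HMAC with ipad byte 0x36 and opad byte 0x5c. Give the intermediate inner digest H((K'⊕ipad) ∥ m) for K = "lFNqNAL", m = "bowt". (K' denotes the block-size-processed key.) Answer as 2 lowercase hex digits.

Key "lFNqNAL" = 6c 46 4e 71 4e 41 4c is 7 bytes > B = 4, so hash it first: H(key) = 4c, then zero-pad to 4 bytes: K' = 4c 00 00 00.
K' ⊕ ipad = 7a 36 36 36.
Inner input = 7a 36 36 36 ∥ 62 6f 77 74.
Inner hash: sum = 122+54+54+54+98+111+119+116 = 728; mod 256 = 216 → d8.

d8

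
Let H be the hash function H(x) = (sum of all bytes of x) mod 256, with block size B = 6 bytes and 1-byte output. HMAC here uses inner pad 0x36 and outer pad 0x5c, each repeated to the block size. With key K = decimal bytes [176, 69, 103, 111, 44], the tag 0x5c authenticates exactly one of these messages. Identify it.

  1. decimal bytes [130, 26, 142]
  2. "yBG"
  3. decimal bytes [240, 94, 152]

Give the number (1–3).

Key decimal bytes [176, 69, 103, 111, 44] = b0 45 67 6f 2c is 5 bytes ≤ B = 6; zero-pad to 6 bytes: K' = b0 45 67 6f 2c 00.
K' ⊕ ipad = 86 73 51 59 1a 36; K' ⊕ opad = ec 19 3b 33 70 5c.
m1: inner = H(86 73 51 59 1a 36 82 1a 8e) = 1d; tag = H(ec 19 3b 33 70 5c 1d) = 5c ← matches
m2: inner = H(86 73 51 59 1a 36 79 42 47) = f5; tag = H(ec 19 3b 33 70 5c f5) = 34
m3: inner = H(86 73 51 59 1a 36 f0 5e 98) = d9; tag = H(ec 19 3b 33 70 5c d9) = 18

1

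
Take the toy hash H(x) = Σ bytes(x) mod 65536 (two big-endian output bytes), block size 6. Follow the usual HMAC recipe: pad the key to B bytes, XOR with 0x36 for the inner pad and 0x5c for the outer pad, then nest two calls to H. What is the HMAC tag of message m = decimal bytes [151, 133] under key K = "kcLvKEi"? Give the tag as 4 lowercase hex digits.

Key "kcLvKEi" = 6b 63 4c 76 4b 45 69 is 7 bytes > B = 6, so hash it first: H(key) = 02 89, then zero-pad to 6 bytes: K' = 02 89 00 00 00 00.
K' ⊕ ipad = 34 bf 36 36 36 36.  K' ⊕ opad = 5e d5 5c 5c 5c 5c.
Inner input = (K'⊕ipad) ∥ m = 34 bf 36 36 36 36 ∥ 97 85.
Inner hash: sum = 52+191+54+54+54+54+151+133 = 743 → 02 e7.
Outer input = (K'⊕opad) ∥ inner = 5e d5 5c 5c 5c 5c ∥ 02 e7.
Outer hash (tag): sum = 94+213+92+92+92+92+2+231 = 908 → 03 8c.

038c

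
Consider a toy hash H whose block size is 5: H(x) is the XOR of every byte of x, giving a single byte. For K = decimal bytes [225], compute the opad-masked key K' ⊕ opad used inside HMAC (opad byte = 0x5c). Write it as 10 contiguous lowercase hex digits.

Key decimal bytes [225] = e1 is 1 byte ≤ B = 5; zero-pad to 5 bytes: K' = e1 00 00 00 00.
XOR each byte with 0x5c: e1⊕5c=bd, 00⊕5c=5c, 00⊕5c=5c, 00⊕5c=5c, 00⊕5c=5c.

bd5c5c5c5c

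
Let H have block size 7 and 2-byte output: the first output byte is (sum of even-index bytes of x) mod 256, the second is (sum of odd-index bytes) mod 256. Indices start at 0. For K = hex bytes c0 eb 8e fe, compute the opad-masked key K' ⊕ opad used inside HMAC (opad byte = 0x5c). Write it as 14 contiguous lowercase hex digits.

9cb7d2a25c5c5c

Key hex bytes c0 eb 8e fe is 4 bytes ≤ B = 7; zero-pad to 7 bytes: K' = c0 eb 8e fe 00 00 00.
XOR each byte with 0x5c: c0⊕5c=9c, eb⊕5c=b7, 8e⊕5c=d2, fe⊕5c=a2, 00⊕5c=5c, 00⊕5c=5c, 00⊕5c=5c.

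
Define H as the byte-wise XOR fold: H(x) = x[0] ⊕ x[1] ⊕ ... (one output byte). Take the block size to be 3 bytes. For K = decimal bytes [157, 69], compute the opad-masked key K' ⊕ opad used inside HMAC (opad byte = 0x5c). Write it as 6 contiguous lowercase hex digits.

Key decimal bytes [157, 69] = 9d 45 is 2 bytes ≤ B = 3; zero-pad to 3 bytes: K' = 9d 45 00.
XOR each byte with 0x5c: 9d⊕5c=c1, 45⊕5c=19, 00⊕5c=5c.

c1195c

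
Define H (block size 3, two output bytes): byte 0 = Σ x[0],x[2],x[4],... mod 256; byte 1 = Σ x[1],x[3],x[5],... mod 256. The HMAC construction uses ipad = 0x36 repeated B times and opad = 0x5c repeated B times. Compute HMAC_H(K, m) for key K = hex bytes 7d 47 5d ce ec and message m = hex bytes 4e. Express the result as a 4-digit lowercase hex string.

676f

Key hex bytes 7d 47 5d ce ec is 5 bytes > B = 3, so hash it first: H(key) = c6 15, then zero-pad to 3 bytes: K' = c6 15 00.
K' ⊕ ipad = f0 23 36.  K' ⊕ opad = 9a 49 5c.
Inner input = (K'⊕ipad) ∥ m = f0 23 36 ∥ 4e.
Inner hash: even-index sum = 294 mod 256 = 38; odd-index sum = 113 mod 256 = 113 → 26 71.
Outer input = (K'⊕opad) ∥ inner = 9a 49 5c ∥ 26 71.
Outer hash (tag): even-index sum = 359 mod 256 = 103; odd-index sum = 111 mod 256 = 111 → 67 6f.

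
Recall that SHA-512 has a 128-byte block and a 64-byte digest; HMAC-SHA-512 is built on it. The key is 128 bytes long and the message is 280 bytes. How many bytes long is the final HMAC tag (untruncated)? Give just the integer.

64

The tag is one SHA-512 digest: 64 bytes.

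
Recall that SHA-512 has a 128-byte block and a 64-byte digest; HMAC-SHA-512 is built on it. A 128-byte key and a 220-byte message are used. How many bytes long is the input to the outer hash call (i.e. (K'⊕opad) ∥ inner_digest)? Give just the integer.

Key is 128 ≤ 128 bytes, zero-padded: |K'| = 128.
Outer input = (K'⊕opad) ∥ H(inner) → 128 + 64 = 192 bytes.

192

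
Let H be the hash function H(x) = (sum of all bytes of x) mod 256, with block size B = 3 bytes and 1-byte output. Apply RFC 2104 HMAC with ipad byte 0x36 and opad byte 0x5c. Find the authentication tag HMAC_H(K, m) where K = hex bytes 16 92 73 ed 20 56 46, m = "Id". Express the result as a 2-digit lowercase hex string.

Key hex bytes 16 92 73 ed 20 56 46 is 7 bytes > B = 3, so hash it first: H(key) = c4, then zero-pad to 3 bytes: K' = c4 00 00.
K' ⊕ ipad = f2 36 36.  K' ⊕ opad = 98 5c 5c.
Inner input = (K'⊕ipad) ∥ m = f2 36 36 ∥ 49 64.
Inner hash: sum = 242+54+54+73+100 = 523; mod 256 = 11 → 0b.
Outer input = (K'⊕opad) ∥ inner = 98 5c 5c ∥ 0b.
Outer hash (tag): sum = 152+92+92+11 = 347; mod 256 = 91 → 5b.

5b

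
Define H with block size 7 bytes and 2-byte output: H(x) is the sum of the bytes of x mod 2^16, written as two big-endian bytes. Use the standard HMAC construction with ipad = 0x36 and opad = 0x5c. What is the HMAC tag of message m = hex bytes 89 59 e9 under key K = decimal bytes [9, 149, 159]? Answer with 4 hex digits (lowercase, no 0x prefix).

Key decimal bytes [9, 149, 159] = 09 95 9f is 3 bytes ≤ B = 7; zero-pad to 7 bytes: K' = 09 95 9f 00 00 00 00.
K' ⊕ ipad = 3f a3 a9 36 36 36 36.  K' ⊕ opad = 55 c9 c3 5c 5c 5c 5c.
Inner input = (K'⊕ipad) ∥ m = 3f a3 a9 36 36 36 36 ∥ 89 59 e9.
Inner hash: sum = 63+163+169+54+54+54+54+137+89+233 = 1070 → 04 2e.
Outer input = (K'⊕opad) ∥ inner = 55 c9 c3 5c 5c 5c 5c ∥ 04 2e.
Outer hash (tag): sum = 85+201+195+92+92+92+92+4+46 = 899 → 03 83.

0383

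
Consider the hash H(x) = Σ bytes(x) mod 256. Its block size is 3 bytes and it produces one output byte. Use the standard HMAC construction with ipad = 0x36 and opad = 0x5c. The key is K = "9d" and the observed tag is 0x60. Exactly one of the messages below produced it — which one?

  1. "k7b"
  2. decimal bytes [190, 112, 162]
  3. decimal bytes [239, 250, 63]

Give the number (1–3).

Key "9d" = 39 64 is 2 bytes ≤ B = 3; zero-pad to 3 bytes: K' = 39 64 00.
K' ⊕ ipad = 0f 52 36; K' ⊕ opad = 65 38 5c.
m1: inner = H(0f 52 36 6b 37 62) = 9b; tag = H(65 38 5c 9b) = 94
m2: inner = H(0f 52 36 be 70 a2) = 67; tag = H(65 38 5c 67) = 60 ← matches
m3: inner = H(0f 52 36 ef fa 3f) = bf; tag = H(65 38 5c bf) = b8

2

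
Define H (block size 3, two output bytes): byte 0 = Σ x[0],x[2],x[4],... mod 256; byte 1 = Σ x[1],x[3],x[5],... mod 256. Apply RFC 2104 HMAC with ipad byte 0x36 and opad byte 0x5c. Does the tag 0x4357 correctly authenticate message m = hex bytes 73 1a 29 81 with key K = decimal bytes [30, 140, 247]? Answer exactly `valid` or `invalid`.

invalid

Key decimal bytes [30, 140, 247] = 1e 8c f7 is exactly B = 3 bytes: K' = 1e 8c f7.
K' ⊕ ipad = 28 ba c1; K' ⊕ opad = 42 d0 ab.
Inner hash: even-index sum = 388 mod 256 = 132; odd-index sum = 342 mod 256 = 86 → 84 56.
Outer hash (recomputed tag): even-index sum = 323 mod 256 = 67; odd-index sum = 340 mod 256 = 84 → 43 54.
Recomputed tag = 4354; claimed = 4357 → mismatch.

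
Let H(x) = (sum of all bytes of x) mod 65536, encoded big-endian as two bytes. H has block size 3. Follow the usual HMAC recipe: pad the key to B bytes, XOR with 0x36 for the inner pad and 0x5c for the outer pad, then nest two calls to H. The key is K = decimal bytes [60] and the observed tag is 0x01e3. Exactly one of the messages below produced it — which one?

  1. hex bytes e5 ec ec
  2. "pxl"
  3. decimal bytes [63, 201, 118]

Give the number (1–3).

Key decimal bytes [60] = 3c is 1 byte ≤ B = 3; zero-pad to 3 bytes: K' = 3c 00 00.
K' ⊕ ipad = 0a 36 36; K' ⊕ opad = 60 5c 5c.
m1: inner = H(0a 36 36 e5 ec ec) = 03 33; tag = H(60 5c 5c 03 33) = 014e
m2: inner = H(0a 36 36 70 78 6c) = 01 ca; tag = H(60 5c 5c 01 ca) = 01e3 ← matches
m3: inner = H(0a 36 36 3f c9 76) = 01 f4; tag = H(60 5c 5c 01 f4) = 020d

2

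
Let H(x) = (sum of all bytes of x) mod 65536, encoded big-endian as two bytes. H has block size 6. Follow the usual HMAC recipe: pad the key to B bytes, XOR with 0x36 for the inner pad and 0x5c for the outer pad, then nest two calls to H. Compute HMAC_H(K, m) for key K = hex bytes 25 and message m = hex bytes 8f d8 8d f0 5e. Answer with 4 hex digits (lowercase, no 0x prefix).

Key hex bytes 25 is 1 byte ≤ B = 6; zero-pad to 6 bytes: K' = 25 00 00 00 00 00.
K' ⊕ ipad = 13 36 36 36 36 36.  K' ⊕ opad = 79 5c 5c 5c 5c 5c.
Inner input = (K'⊕ipad) ∥ m = 13 36 36 36 36 36 ∥ 8f d8 8d f0 5e.
Inner hash: sum = 19+54+54+54+54+54+143+216+141+240+94 = 1123 → 04 63.
Outer input = (K'⊕opad) ∥ inner = 79 5c 5c 5c 5c 5c ∥ 04 63.
Outer hash (tag): sum = 121+92+92+92+92+92+4+99 = 684 → 02 ac.

02ac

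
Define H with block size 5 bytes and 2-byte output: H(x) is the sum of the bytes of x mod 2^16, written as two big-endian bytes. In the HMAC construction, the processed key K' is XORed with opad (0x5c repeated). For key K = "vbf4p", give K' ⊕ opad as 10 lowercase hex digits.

2a3e3a682c

Key "vbf4p" = 76 62 66 34 70 is exactly B = 5 bytes: K' = 76 62 66 34 70.
XOR each byte with 0x5c: 76⊕5c=2a, 62⊕5c=3e, 66⊕5c=3a, 34⊕5c=68, 70⊕5c=2c.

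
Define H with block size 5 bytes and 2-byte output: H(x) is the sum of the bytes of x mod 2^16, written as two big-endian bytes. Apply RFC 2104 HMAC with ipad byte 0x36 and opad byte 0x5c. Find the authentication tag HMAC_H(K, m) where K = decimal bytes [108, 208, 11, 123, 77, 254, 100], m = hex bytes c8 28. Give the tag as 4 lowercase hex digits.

Key decimal bytes [108, 208, 11, 123, 77, 254, 100] = 6c d0 0b 7b 4d fe 64 is 7 bytes > B = 5, so hash it first: H(key) = 03 71, then zero-pad to 5 bytes: K' = 03 71 00 00 00.
K' ⊕ ipad = 35 47 36 36 36.  K' ⊕ opad = 5f 2d 5c 5c 5c.
Inner input = (K'⊕ipad) ∥ m = 35 47 36 36 36 ∥ c8 28.
Inner hash: sum = 53+71+54+54+54+200+40 = 526 → 02 0e.
Outer input = (K'⊕opad) ∥ inner = 5f 2d 5c 5c 5c ∥ 02 0e.
Outer hash (tag): sum = 95+45+92+92+92+2+14 = 432 → 01 b0.

01b0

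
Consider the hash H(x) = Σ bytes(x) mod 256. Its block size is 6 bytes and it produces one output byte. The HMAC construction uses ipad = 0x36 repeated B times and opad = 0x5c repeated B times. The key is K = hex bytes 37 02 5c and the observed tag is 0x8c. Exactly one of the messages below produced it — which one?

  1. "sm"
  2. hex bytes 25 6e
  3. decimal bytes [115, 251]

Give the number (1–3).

3

Key hex bytes 37 02 5c is 3 bytes ≤ B = 6; zero-pad to 6 bytes: K' = 37 02 5c 00 00 00.
K' ⊕ ipad = 01 34 6a 36 36 36; K' ⊕ opad = 6b 5e 00 5c 5c 5c.
m1: inner = H(01 34 6a 36 36 36 73 6d) = 21; tag = H(6b 5e 00 5c 5c 5c 21) = fe
m2: inner = H(01 34 6a 36 36 36 25 6e) = d4; tag = H(6b 5e 00 5c 5c 5c d4) = b1
m3: inner = H(01 34 6a 36 36 36 73 fb) = af; tag = H(6b 5e 00 5c 5c 5c af) = 8c ← matches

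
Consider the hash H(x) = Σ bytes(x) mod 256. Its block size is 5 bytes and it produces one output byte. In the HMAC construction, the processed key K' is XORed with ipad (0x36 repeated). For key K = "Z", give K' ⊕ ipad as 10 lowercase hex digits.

6c36363636

Key "Z" = 5a is 1 byte ≤ B = 5; zero-pad to 5 bytes: K' = 5a 00 00 00 00.
XOR each byte with 0x36: 5a⊕36=6c, 00⊕36=36, 00⊕36=36, 00⊕36=36, 00⊕36=36.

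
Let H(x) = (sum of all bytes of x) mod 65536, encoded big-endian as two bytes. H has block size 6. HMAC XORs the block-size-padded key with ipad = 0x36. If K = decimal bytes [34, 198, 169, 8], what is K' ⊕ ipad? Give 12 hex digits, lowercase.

14f09f3e3636

Key decimal bytes [34, 198, 169, 8] = 22 c6 a9 08 is 4 bytes ≤ B = 6; zero-pad to 6 bytes: K' = 22 c6 a9 08 00 00.
XOR each byte with 0x36: 22⊕36=14, c6⊕36=f0, a9⊕36=9f, 08⊕36=3e, 00⊕36=36, 00⊕36=36.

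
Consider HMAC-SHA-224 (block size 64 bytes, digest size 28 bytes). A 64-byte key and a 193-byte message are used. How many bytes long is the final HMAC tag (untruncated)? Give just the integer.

28

The tag is one SHA-224 digest: 28 bytes.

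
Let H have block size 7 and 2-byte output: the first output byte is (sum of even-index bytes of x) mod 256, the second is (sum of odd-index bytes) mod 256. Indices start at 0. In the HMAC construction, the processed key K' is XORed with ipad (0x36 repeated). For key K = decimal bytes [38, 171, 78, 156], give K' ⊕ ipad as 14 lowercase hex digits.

109d78aa363636

Key decimal bytes [38, 171, 78, 156] = 26 ab 4e 9c is 4 bytes ≤ B = 7; zero-pad to 7 bytes: K' = 26 ab 4e 9c 00 00 00.
XOR each byte with 0x36: 26⊕36=10, ab⊕36=9d, 4e⊕36=78, 9c⊕36=aa, 00⊕36=36, 00⊕36=36, 00⊕36=36.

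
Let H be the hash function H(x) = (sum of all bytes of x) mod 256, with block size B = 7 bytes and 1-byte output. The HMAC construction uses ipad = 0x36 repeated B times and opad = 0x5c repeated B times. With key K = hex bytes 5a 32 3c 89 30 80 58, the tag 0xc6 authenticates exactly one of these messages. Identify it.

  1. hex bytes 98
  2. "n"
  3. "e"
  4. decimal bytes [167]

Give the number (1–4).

2

Key hex bytes 5a 32 3c 89 30 80 58 is exactly B = 7 bytes: K' = 5a 32 3c 89 30 80 58.
K' ⊕ ipad = 6c 04 0a bf 06 b6 6e; K' ⊕ opad = 06 6e 60 d5 6c dc 04.
m1: inner = H(6c 04 0a bf 06 b6 6e 98) = fb; tag = H(06 6e 60 d5 6c dc 04 fb) = f0
m2: inner = H(6c 04 0a bf 06 b6 6e 6e) = d1; tag = H(06 6e 60 d5 6c dc 04 d1) = c6 ← matches
m3: inner = H(6c 04 0a bf 06 b6 6e 65) = c8; tag = H(06 6e 60 d5 6c dc 04 c8) = bd
m4: inner = H(6c 04 0a bf 06 b6 6e a7) = 0a; tag = H(06 6e 60 d5 6c dc 04 0a) = ff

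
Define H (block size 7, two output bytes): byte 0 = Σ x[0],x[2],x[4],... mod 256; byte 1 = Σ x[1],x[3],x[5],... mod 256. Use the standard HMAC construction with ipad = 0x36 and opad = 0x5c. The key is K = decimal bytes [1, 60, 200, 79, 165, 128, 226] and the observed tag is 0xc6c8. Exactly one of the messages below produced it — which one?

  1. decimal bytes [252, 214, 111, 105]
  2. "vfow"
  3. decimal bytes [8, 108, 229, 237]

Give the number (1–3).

2

Key decimal bytes [1, 60, 200, 79, 165, 128, 226] = 01 3c c8 4f a5 80 e2 is exactly B = 7 bytes: K' = 01 3c c8 4f a5 80 e2.
K' ⊕ ipad = 37 0a fe 79 93 b6 d4; K' ⊕ opad = 5d 60 94 13 f9 dc be.
m1: inner = H(37 0a fe 79 93 b6 d4 fc d6 6f 69) = db a4; tag = H(5d 60 94 13 f9 dc be db a4) = 4c2a
m2: inner = H(37 0a fe 79 93 b6 d4 76 66 6f 77) = 79 1e; tag = H(5d 60 94 13 f9 dc be 79 1e) = c6c8 ← matches
m3: inner = H(37 0a fe 79 93 b6 d4 08 6c e5 ed) = f5 26; tag = H(5d 60 94 13 f9 dc be f5 26) = ce44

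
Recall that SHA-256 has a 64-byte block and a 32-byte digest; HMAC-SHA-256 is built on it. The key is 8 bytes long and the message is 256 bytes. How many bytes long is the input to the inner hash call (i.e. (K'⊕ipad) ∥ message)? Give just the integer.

320

Key is 8 ≤ 64 bytes, zero-padded: |K'| = 64.
Inner input = (K'⊕ipad) ∥ m → 64 + 256 = 320 bytes.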